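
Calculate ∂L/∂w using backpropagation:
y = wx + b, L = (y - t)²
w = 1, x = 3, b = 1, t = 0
∂L/∂w = 24

y = wx + b = (1)(3) + 1 = 4
∂L/∂y = 2(y - t) = 2(4 - 0) = 8
∂y/∂w = x = 3
∂L/∂w = ∂L/∂y · ∂y/∂w = 8 × 3 = 24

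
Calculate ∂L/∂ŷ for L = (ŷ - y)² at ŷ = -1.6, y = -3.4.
∂L/∂ŷ = 3.6

∂L/∂ŷ = 2(ŷ - y) = 2(-1.6 - -3.4) = 2(1.8) = 3.6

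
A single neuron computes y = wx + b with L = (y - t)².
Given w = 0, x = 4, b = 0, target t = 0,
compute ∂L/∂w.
∂L/∂w = 0

y = wx + b = (0)(4) + 0 = 0
∂L/∂y = 2(y - t) = 2(0 - 0) = 0
∂y/∂w = x = 4
∂L/∂w = ∂L/∂y · ∂y/∂w = 0 × 4 = 0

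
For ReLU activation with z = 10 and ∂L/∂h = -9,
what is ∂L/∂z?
∂L/∂z = -9

h = ReLU(10) = 10
Since z > 0: ∂h/∂z = 1
∂L/∂z = ∂L/∂h · ∂h/∂z = -9 × 1 = -9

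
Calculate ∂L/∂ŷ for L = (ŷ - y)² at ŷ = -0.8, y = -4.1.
∂L/∂ŷ = 6.6

∂L/∂ŷ = 2(ŷ - y) = 2(-0.8 - -4.1) = 2(3.3) = 6.6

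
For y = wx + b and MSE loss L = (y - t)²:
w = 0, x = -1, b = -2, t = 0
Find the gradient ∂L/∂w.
∂L/∂w = 4

y = wx + b = (0)(-1) + -2 = -2
∂L/∂y = 2(y - t) = 2(-2 - 0) = -4
∂y/∂w = x = -1
∂L/∂w = ∂L/∂y · ∂y/∂w = -4 × -1 = 4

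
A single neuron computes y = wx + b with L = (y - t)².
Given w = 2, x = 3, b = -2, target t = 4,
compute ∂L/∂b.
∂L/∂b = 0

y = wx + b = (2)(3) + -2 = 4
∂L/∂y = 2(y - t) = 2(4 - 4) = 0
∂y/∂b = 1
∂L/∂b = ∂L/∂y · ∂y/∂b = 0 × 1 = 0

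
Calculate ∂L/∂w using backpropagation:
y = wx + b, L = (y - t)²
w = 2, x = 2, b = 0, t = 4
∂L/∂w = 0

y = wx + b = (2)(2) + 0 = 4
∂L/∂y = 2(y - t) = 2(4 - 4) = 0
∂y/∂w = x = 2
∂L/∂w = ∂L/∂y · ∂y/∂w = 0 × 2 = 0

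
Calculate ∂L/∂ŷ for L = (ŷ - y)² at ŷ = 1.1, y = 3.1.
∂L/∂ŷ = -4.0

∂L/∂ŷ = 2(ŷ - y) = 2(1.1 - 3.1) = 2(-2.0) = -4.0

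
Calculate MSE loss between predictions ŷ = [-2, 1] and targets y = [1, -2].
MSE = 9

MSE = (1/2)((-2-1)² + (1--2)²) = (1/2)(9 + 9) = 9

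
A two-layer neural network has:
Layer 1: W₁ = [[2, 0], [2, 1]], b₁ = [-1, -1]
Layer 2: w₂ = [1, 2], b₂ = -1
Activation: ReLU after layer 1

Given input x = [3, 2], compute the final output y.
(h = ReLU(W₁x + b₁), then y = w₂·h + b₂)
y = 18

Layer 1 pre-activation: z₁ = [5, 7]
After ReLU: h = [5, 7]
Layer 2 output: y = 1×5 + 2×7 + -1 = 18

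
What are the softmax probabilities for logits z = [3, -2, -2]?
p = [0.9867, 0.0066, 0.0066]

exp(z) = [20.09, 0.1353, 0.1353]
Sum = 20.36
p = [0.9867, 0.0066, 0.0066]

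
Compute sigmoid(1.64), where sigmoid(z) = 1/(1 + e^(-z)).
0.8375

sigmoid(1.64) = 1/(1 + e^(-1.64)) = 1/(1 + 0.194) = 0.8375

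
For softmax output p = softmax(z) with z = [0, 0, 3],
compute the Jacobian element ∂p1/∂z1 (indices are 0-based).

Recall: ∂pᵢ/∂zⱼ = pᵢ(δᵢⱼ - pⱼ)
∂p1/∂z1 = 0.04323

p = softmax(z) = [0.04528, 0.04528, 0.9094]
p1 = 0.04528

∂p1/∂z1 = p1(1 - p1) = 0.04528 × (1 - 0.04528) = 0.04323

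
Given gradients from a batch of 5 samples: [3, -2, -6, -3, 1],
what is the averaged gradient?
Average gradient = -1.4

Average = (1/5)(3 + -2 + -6 + -3 + 1) = -7/5 = -1.4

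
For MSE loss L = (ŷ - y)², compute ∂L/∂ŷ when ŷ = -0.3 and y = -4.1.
∂L/∂ŷ = 7.6

∂L/∂ŷ = 2(ŷ - y) = 2(-0.3 - -4.1) = 2(3.8) = 7.6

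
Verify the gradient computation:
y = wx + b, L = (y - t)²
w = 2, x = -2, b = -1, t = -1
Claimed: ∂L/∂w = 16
Correct

y = (2)(-2) + -1 = -5
∂L/∂y = 2(y - t) = 2(-5 - -1) = -8
∂y/∂w = x = -2
∂L/∂w = -8 × -2 = 16

Claimed value: 16
Correct: The correct gradient is 16.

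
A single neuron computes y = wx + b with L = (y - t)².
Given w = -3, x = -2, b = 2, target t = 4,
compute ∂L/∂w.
∂L/∂w = -16

y = wx + b = (-3)(-2) + 2 = 8
∂L/∂y = 2(y - t) = 2(8 - 4) = 8
∂y/∂w = x = -2
∂L/∂w = ∂L/∂y · ∂y/∂w = 8 × -2 = -16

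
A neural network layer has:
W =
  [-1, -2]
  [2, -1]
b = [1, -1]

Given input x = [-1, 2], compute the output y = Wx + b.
y = [-2, -5]

Wx = [-1×-1 + -2×2, 2×-1 + -1×2]
   = [-3, -4]
y = Wx + b = [-3 + 1, -4 + -1] = [-2, -5]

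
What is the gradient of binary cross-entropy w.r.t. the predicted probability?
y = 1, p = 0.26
∂L/∂p = -3.846

∂L/∂p = -y/p + (1-y)/(1-p) = -1/0.26 + 0 = -3.846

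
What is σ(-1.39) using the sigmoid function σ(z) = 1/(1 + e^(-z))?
0.1994

sigmoid(-1.39) = 1/(1 + e^(1.39)) = 1/(1 + 4.015) = 0.1994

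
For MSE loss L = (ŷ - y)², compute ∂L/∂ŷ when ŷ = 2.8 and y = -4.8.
∂L/∂ŷ = 15.2

∂L/∂ŷ = 2(ŷ - y) = 2(2.8 - -4.8) = 2(7.6) = 15.2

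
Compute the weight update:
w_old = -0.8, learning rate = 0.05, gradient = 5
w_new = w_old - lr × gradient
w_new = -1.05

w_new = w - η·∂L/∂w = -0.8 - 0.05×(5) = -0.8 - (0.25) = -1.05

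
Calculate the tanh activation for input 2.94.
0.9944

tanh(2.94) = (e^(2.94) - e^(-2.94))/(e^(2.94) + e^(-2.94)) = 0.9944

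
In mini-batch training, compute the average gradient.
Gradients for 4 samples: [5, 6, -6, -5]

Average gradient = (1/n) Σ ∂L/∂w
Average gradient = 0

Average = (1/4)(5 + 6 + -6 + -5) = 0/4 = 0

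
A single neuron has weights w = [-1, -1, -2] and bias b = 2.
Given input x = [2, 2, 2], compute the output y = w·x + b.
y = -6

y = (-1)(2) + (-1)(2) + (-2)(2) + 2 = -6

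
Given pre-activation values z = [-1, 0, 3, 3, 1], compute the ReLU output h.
h = [0, 0, 3, 3, 1]

ReLU applied element-wise: max(0,-1)=0, max(0,0)=0, max(0,3)=3, max(0,3)=3, max(0,1)=1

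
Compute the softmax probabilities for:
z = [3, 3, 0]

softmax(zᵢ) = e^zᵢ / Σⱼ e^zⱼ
p = [0.4879, 0.4879, 0.0243]

exp(z) = [20.09, 20.09, 1]
Sum = 41.17
p = [0.4879, 0.4879, 0.0243]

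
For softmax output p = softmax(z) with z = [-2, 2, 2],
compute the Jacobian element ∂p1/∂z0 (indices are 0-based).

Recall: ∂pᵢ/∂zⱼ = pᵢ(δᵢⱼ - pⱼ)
∂p1/∂z0 = -0.004496

p = softmax(z) = [0.009075, 0.4955, 0.4955]
p1 = 0.4955, p0 = 0.009075

∂p1/∂z0 = -p1 × p0 = -0.4955 × 0.009075 = -0.004496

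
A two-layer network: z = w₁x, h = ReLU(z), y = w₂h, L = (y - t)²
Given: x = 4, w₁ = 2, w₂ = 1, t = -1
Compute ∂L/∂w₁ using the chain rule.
∂L/∂w₁ = 72

Forward pass:
z = w₁x = 2×4 = 8
h = ReLU(8) = 8
y = w₂h = 1×8 = 8

Backward pass:
∂L/∂y = 2(y - t) = 2(8 - -1) = 18
∂y/∂h = w₂ = 1
∂h/∂z = 1 (ReLU derivative)
∂z/∂w₁ = x = 4

∂L/∂w₁ = 18 × 1 × 1 × 4 = 72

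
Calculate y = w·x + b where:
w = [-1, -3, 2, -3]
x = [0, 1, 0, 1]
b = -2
y = -8

y = (-1)(0) + (-3)(1) + (2)(0) + (-3)(1) + -2 = -8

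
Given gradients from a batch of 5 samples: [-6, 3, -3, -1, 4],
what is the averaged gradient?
Average gradient = -0.6

Average = (1/5)(-6 + 3 + -3 + -1 + 4) = -3/5 = -0.6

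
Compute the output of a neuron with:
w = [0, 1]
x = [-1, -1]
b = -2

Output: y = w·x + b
y = -3

y = (0)(-1) + (1)(-1) + -2 = -3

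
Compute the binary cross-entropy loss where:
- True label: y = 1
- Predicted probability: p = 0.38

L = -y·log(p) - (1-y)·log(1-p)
L = 0.9676

L = -1·log(0.38) - 0·log(0.62) = -log(0.38) = 0.9676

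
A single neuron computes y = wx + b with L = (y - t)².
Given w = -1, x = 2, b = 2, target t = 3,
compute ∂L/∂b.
∂L/∂b = -6

y = wx + b = (-1)(2) + 2 = 0
∂L/∂y = 2(y - t) = 2(0 - 3) = -6
∂y/∂b = 1
∂L/∂b = ∂L/∂y · ∂y/∂b = -6 × 1 = -6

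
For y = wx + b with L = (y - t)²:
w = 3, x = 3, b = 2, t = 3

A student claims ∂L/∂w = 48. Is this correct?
Correct

y = (3)(3) + 2 = 11
∂L/∂y = 2(y - t) = 2(11 - 3) = 16
∂y/∂w = x = 3
∂L/∂w = 16 × 3 = 48

Claimed value: 48
Correct: The correct gradient is 48.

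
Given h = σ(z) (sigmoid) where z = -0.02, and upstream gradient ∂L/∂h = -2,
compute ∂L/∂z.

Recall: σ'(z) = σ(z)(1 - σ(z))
∂L/∂z = -0.5

σ(-0.02) = 0.495
σ'(-0.02) = σ(-0.02)(1 - σ(-0.02)) = 0.495 × 0.505 = 0.25
∂L/∂z = ∂L/∂h · σ'(z) = -2 × 0.25 = -0.5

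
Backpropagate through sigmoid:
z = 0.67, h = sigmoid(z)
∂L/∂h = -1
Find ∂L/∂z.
∂L/∂z = -0.2239

σ(0.67) = 0.6615
σ'(0.67) = σ(0.67)(1 - σ(0.67)) = 0.6615 × 0.3385 = 0.2239
∂L/∂z = ∂L/∂h · σ'(z) = -1 × 0.2239 = -0.2239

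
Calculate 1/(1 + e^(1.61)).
0.1666

sigmoid(-1.61) = 1/(1 + e^(1.61)) = 1/(1 + 5.003) = 0.1666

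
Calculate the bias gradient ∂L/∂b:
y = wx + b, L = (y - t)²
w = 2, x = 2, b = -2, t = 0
∂L/∂b = 4

y = wx + b = (2)(2) + -2 = 2
∂L/∂y = 2(y - t) = 2(2 - 0) = 4
∂y/∂b = 1
∂L/∂b = ∂L/∂y · ∂y/∂b = 4 × 1 = 4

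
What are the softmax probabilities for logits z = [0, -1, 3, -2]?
p = [0.0463, 0.017, 0.9304, 0.0063]

exp(z) = [1, 0.3679, 20.09, 0.1353]
Sum = 21.59
p = [0.0463, 0.017, 0.9304, 0.0063]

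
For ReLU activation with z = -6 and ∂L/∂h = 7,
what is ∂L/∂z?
∂L/∂z = 0

h = ReLU(-6) = 0
Since z < 0: ∂h/∂z = 0
∂L/∂z = ∂L/∂h · ∂h/∂z = 7 × 0 = 0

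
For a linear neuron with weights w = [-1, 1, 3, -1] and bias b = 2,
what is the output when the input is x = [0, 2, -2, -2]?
y = 0

y = (-1)(0) + (1)(2) + (3)(-2) + (-1)(-2) + 2 = 0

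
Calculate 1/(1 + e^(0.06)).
0.485

sigmoid(-0.06) = 1/(1 + e^(0.06)) = 1/(1 + 1.062) = 0.485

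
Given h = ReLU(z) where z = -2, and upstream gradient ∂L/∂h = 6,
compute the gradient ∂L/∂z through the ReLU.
∂L/∂z = 0

h = ReLU(-2) = 0
Since z < 0: ∂h/∂z = 0
∂L/∂z = ∂L/∂h · ∂h/∂z = 6 × 0 = 0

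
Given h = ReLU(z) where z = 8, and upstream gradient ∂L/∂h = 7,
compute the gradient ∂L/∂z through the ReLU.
∂L/∂z = 7

h = ReLU(8) = 8
Since z > 0: ∂h/∂z = 1
∂L/∂z = ∂L/∂h · ∂h/∂z = 7 × 1 = 7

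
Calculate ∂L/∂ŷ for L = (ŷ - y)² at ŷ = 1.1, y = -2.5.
∂L/∂ŷ = 7.2

∂L/∂ŷ = 2(ŷ - y) = 2(1.1 - -2.5) = 2(3.6) = 7.2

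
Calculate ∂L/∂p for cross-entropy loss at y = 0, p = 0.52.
∂L/∂p = 2.083

∂L/∂p = -y/p + (1-y)/(1-p) = 0 + 1/0.48 = 2.083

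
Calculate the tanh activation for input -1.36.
-0.8764

tanh(-1.36) = (e^(-1.36) - e^(1.36))/(e^(-1.36) + e^(1.36)) = -0.8764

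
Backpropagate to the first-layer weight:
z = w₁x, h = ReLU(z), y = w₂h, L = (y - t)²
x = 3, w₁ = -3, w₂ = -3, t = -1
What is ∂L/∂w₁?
∂L/∂w₁ = 0

Forward pass:
z = w₁x = -3×3 = -9
h = ReLU(-9) = 0
y = w₂h = -3×0 = 0

Backward pass:
∂L/∂y = 2(y - t) = 2(0 - -1) = 2
∂y/∂h = w₂ = -3
∂h/∂z = 0 (ReLU derivative)
∂z/∂w₁ = x = 3

∂L/∂w₁ = 2 × -3 × 0 × 3 = 0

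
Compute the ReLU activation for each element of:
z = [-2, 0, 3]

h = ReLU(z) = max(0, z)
h = [0, 0, 3]

ReLU applied element-wise: max(0,-2)=0, max(0,0)=0, max(0,3)=3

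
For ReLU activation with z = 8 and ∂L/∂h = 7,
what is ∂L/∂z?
∂L/∂z = 7

h = ReLU(8) = 8
Since z > 0: ∂h/∂z = 1
∂L/∂z = ∂L/∂h · ∂h/∂z = 7 × 1 = 7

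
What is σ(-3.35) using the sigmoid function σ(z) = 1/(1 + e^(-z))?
0.0339

sigmoid(-3.35) = 1/(1 + e^(3.35)) = 1/(1 + 28.5) = 0.0339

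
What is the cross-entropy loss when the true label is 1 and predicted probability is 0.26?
L = 1.347

L = -1·log(0.26) - 0·log(0.74) = -log(0.26) = 1.347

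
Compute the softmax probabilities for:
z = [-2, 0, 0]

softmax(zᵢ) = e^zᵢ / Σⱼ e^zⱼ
p = [0.0634, 0.4683, 0.4683]

exp(z) = [0.1353, 1, 1]
Sum = 2.135
p = [0.0634, 0.4683, 0.4683]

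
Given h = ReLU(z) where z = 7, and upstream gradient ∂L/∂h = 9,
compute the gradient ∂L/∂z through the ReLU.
∂L/∂z = 9

h = ReLU(7) = 7
Since z > 0: ∂h/∂z = 1
∂L/∂z = ∂L/∂h · ∂h/∂z = 9 × 1 = 9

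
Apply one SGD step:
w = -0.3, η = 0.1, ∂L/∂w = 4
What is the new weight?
w_new = -0.7

w_new = w - η·∂L/∂w = -0.3 - 0.1×(4) = -0.3 - (0.4) = -0.7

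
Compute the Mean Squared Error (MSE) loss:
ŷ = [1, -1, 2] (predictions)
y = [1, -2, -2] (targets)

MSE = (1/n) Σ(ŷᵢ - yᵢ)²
MSE = 5.667

MSE = (1/3)((1-1)² + (-1--2)² + (2--2)²) = (1/3)(0 + 1 + 16) = 5.667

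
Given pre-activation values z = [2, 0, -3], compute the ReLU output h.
h = [2, 0, 0]

ReLU applied element-wise: max(0,2)=2, max(0,0)=0, max(0,-3)=0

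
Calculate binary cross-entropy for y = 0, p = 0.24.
L = 0.2744

L = -0·log(0.24) - 1·log(0.76) = -log(0.76) = 0.2744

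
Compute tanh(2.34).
0.9816

tanh(2.34) = (e^(2.34) - e^(-2.34))/(e^(2.34) + e^(-2.34)) = 0.9816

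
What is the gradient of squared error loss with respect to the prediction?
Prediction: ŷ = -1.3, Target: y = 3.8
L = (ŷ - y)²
∂L/∂ŷ = -10.2

∂L/∂ŷ = 2(ŷ - y) = 2(-1.3 - 3.8) = 2(-5.1) = -10.2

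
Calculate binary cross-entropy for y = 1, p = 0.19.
L = 1.661

L = -1·log(0.19) - 0·log(0.81) = -log(0.19) = 1.661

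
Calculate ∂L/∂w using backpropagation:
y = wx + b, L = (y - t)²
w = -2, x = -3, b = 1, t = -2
∂L/∂w = -54

y = wx + b = (-2)(-3) + 1 = 7
∂L/∂y = 2(y - t) = 2(7 - -2) = 18
∂y/∂w = x = -3
∂L/∂w = ∂L/∂y · ∂y/∂w = 18 × -3 = -54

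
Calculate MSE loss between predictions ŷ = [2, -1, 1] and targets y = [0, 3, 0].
MSE = 7

MSE = (1/3)((2-0)² + (-1-3)² + (1-0)²) = (1/3)(4 + 16 + 1) = 7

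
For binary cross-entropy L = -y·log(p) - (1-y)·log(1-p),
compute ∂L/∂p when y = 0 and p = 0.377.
∂L/∂p = 1.605

∂L/∂p = -y/p + (1-y)/(1-p) = 0 + 1/0.623 = 1.605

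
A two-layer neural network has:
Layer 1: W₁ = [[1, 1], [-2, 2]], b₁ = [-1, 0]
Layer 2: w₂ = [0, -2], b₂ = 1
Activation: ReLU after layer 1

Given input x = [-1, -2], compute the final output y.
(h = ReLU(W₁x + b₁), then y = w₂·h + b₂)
y = 1

Layer 1 pre-activation: z₁ = [-4, -2]
After ReLU: h = [0, 0]
Layer 2 output: y = 0×0 + -2×0 + 1 = 1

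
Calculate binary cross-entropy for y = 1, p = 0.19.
L = 1.661

L = -1·log(0.19) - 0·log(0.81) = -log(0.19) = 1.661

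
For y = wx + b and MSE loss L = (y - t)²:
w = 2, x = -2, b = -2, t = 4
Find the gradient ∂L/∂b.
∂L/∂b = -20

y = wx + b = (2)(-2) + -2 = -6
∂L/∂y = 2(y - t) = 2(-6 - 4) = -20
∂y/∂b = 1
∂L/∂b = ∂L/∂y · ∂y/∂b = -20 × 1 = -20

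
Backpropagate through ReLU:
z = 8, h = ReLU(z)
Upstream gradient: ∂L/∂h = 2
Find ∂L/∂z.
∂L/∂z = 2

h = ReLU(8) = 8
Since z > 0: ∂h/∂z = 1
∂L/∂z = ∂L/∂h · ∂h/∂z = 2 × 1 = 2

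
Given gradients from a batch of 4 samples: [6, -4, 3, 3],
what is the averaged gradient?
Average gradient = 2

Average = (1/4)(6 + -4 + 3 + 3) = 8/4 = 2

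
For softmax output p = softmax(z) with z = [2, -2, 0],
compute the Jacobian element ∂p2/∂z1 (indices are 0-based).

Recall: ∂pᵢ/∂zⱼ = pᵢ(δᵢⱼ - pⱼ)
∂p2/∂z1 = -0.001862

p = softmax(z) = [0.8668, 0.01588, 0.1173]
p2 = 0.1173, p1 = 0.01588

∂p2/∂z1 = -p2 × p1 = -0.1173 × 0.01588 = -0.001862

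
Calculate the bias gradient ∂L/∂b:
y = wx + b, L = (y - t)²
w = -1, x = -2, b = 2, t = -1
∂L/∂b = 10

y = wx + b = (-1)(-2) + 2 = 4
∂L/∂y = 2(y - t) = 2(4 - -1) = 10
∂y/∂b = 1
∂L/∂b = ∂L/∂y · ∂y/∂b = 10 × 1 = 10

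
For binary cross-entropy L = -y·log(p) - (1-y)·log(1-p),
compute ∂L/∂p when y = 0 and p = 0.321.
∂L/∂p = 1.473

∂L/∂p = -y/p + (1-y)/(1-p) = 0 + 1/0.679 = 1.473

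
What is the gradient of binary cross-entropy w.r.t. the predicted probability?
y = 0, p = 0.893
∂L/∂p = 9.346

∂L/∂p = -y/p + (1-y)/(1-p) = 0 + 1/0.107 = 9.346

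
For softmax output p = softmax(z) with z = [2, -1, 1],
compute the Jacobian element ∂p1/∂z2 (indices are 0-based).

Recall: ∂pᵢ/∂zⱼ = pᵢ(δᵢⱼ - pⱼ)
∂p1/∂z2 = -0.009113

p = softmax(z) = [0.7054, 0.03512, 0.2595]
p1 = 0.03512, p2 = 0.2595

∂p1/∂z2 = -p1 × p2 = -0.03512 × 0.2595 = -0.009113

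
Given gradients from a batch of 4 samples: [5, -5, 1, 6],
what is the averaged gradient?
Average gradient = 1.75

Average = (1/4)(5 + -5 + 1 + 6) = 7/4 = 1.75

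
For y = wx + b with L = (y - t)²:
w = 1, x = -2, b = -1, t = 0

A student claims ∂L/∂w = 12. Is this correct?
Correct

y = (1)(-2) + -1 = -3
∂L/∂y = 2(y - t) = 2(-3 - 0) = -6
∂y/∂w = x = -2
∂L/∂w = -6 × -2 = 12

Claimed value: 12
Correct: The correct gradient is 12.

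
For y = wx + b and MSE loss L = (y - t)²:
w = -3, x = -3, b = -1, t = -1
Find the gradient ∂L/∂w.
∂L/∂w = -54

y = wx + b = (-3)(-3) + -1 = 8
∂L/∂y = 2(y - t) = 2(8 - -1) = 18
∂y/∂w = x = -3
∂L/∂w = ∂L/∂y · ∂y/∂w = 18 × -3 = -54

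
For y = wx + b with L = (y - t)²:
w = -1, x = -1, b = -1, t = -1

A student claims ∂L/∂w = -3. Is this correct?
Incorrect

y = (-1)(-1) + -1 = 0
∂L/∂y = 2(y - t) = 2(0 - -1) = 2
∂y/∂w = x = -1
∂L/∂w = 2 × -1 = -2

Claimed value: -3
Incorrect: The correct gradient is -2.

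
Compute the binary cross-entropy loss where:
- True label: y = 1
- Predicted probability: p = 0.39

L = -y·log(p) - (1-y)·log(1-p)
L = 0.9416

L = -1·log(0.39) - 0·log(0.61) = -log(0.39) = 0.9416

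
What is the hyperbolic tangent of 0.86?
0.6963

tanh(0.86) = (e^(0.86) - e^(-0.86))/(e^(0.86) + e^(-0.86)) = 0.6963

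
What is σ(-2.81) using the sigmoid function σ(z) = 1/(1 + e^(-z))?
0.05679

sigmoid(-2.81) = 1/(1 + e^(2.81)) = 1/(1 + 16.61) = 0.05679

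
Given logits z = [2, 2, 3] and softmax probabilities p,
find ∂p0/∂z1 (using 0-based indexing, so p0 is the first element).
∂p0/∂z1 = -0.04492

p = softmax(z) = [0.2119, 0.2119, 0.5761]
p0 = 0.2119, p1 = 0.2119

∂p0/∂z1 = -p0 × p1 = -0.2119 × 0.2119 = -0.04492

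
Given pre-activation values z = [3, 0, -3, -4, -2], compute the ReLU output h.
h = [3, 0, 0, 0, 0]

ReLU applied element-wise: max(0,3)=3, max(0,0)=0, max(0,-3)=0, max(0,-4)=0, max(0,-2)=0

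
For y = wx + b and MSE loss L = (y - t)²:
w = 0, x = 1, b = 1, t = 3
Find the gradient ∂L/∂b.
∂L/∂b = -4

y = wx + b = (0)(1) + 1 = 1
∂L/∂y = 2(y - t) = 2(1 - 3) = -4
∂y/∂b = 1
∂L/∂b = ∂L/∂y · ∂y/∂b = -4 × 1 = -4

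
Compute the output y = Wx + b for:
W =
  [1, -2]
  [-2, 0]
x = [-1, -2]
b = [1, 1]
y = [4, 3]

Wx = [1×-1 + -2×-2, -2×-1 + 0×-2]
   = [3, 2]
y = Wx + b = [3 + 1, 2 + 1] = [4, 3]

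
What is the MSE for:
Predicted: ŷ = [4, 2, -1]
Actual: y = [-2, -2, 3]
MSE = 22.67

MSE = (1/3)((4--2)² + (2--2)² + (-1-3)²) = (1/3)(36 + 16 + 16) = 22.67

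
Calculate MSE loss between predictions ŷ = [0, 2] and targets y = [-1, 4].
MSE = 2.5

MSE = (1/2)((0--1)² + (2-4)²) = (1/2)(1 + 4) = 2.5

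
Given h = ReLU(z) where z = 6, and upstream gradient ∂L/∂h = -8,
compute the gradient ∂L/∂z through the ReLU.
∂L/∂z = -8

h = ReLU(6) = 6
Since z > 0: ∂h/∂z = 1
∂L/∂z = ∂L/∂h · ∂h/∂z = -8 × 1 = -8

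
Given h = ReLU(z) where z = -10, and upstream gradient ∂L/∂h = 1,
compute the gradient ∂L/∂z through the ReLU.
∂L/∂z = 0

h = ReLU(-10) = 0
Since z < 0: ∂h/∂z = 0
∂L/∂z = ∂L/∂h · ∂h/∂z = 1 × 0 = 0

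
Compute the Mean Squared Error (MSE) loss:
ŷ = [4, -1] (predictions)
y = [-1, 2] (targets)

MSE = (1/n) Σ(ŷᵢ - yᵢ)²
MSE = 17

MSE = (1/2)((4--1)² + (-1-2)²) = (1/2)(25 + 9) = 17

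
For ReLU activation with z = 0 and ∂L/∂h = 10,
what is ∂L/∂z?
∂L/∂z = 0

h = ReLU(0) = 0
At z = 0: ∂h/∂z = 0 (by convention)
∂L/∂z = ∂L/∂h · ∂h/∂z = 10 × 0 = 0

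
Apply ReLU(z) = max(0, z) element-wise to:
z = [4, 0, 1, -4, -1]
h = [4, 0, 1, 0, 0]

ReLU applied element-wise: max(0,4)=4, max(0,0)=0, max(0,1)=1, max(0,-4)=0, max(0,-1)=0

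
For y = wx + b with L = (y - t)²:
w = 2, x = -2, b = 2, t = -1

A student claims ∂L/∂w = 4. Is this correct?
Correct

y = (2)(-2) + 2 = -2
∂L/∂y = 2(y - t) = 2(-2 - -1) = -2
∂y/∂w = x = -2
∂L/∂w = -2 × -2 = 4

Claimed value: 4
Correct: The correct gradient is 4.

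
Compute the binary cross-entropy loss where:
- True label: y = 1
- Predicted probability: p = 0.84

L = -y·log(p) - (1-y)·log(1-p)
L = 0.1744

L = -1·log(0.84) - 0·log(0.16) = -log(0.84) = 0.1744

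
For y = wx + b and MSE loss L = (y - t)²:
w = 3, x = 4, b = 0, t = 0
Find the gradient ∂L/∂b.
∂L/∂b = 24

y = wx + b = (3)(4) + 0 = 12
∂L/∂y = 2(y - t) = 2(12 - 0) = 24
∂y/∂b = 1
∂L/∂b = ∂L/∂y · ∂y/∂b = 24 × 1 = 24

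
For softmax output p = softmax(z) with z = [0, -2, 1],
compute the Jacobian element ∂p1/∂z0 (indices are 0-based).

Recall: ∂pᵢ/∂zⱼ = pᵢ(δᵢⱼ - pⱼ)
∂p1/∂z0 = -0.009113

p = softmax(z) = [0.2595, 0.03512, 0.7054]
p1 = 0.03512, p0 = 0.2595

∂p1/∂z0 = -p1 × p0 = -0.03512 × 0.2595 = -0.009113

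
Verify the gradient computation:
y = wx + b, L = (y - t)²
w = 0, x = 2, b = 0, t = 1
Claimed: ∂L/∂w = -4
Correct

y = (0)(2) + 0 = 0
∂L/∂y = 2(y - t) = 2(0 - 1) = -2
∂y/∂w = x = 2
∂L/∂w = -2 × 2 = -4

Claimed value: -4
Correct: The correct gradient is -4.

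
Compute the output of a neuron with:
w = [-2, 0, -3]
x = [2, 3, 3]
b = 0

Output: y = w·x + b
y = -13

y = (-2)(2) + (0)(3) + (-3)(3) + 0 = -13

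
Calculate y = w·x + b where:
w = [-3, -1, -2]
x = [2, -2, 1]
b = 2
y = -4

y = (-3)(2) + (-1)(-2) + (-2)(1) + 2 = -4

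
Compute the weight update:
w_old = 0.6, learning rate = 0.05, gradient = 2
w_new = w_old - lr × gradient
w_new = 0.5

w_new = w - η·∂L/∂w = 0.6 - 0.05×(2) = 0.6 - (0.1) = 0.5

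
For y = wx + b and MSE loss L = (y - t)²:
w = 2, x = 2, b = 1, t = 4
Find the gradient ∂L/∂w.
∂L/∂w = 4

y = wx + b = (2)(2) + 1 = 5
∂L/∂y = 2(y - t) = 2(5 - 4) = 2
∂y/∂w = x = 2
∂L/∂w = ∂L/∂y · ∂y/∂w = 2 × 2 = 4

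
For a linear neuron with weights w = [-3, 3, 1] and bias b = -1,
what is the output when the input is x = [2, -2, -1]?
y = -14

y = (-3)(2) + (3)(-2) + (1)(-1) + -1 = -14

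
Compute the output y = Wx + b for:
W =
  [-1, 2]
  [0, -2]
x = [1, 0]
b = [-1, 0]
y = [-2, 0]

Wx = [-1×1 + 2×0, 0×1 + -2×0]
   = [-1, 0]
y = Wx + b = [-1 + -1, 0 + 0] = [-2, 0]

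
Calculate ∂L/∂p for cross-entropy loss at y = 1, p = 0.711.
∂L/∂p = -1.406

∂L/∂p = -y/p + (1-y)/(1-p) = -1/0.711 + 0 = -1.406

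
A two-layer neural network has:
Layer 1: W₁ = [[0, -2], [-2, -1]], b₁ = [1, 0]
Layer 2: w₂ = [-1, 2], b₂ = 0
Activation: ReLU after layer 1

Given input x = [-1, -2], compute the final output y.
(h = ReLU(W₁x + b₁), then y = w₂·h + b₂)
y = 3

Layer 1 pre-activation: z₁ = [5, 4]
After ReLU: h = [5, 4]
Layer 2 output: y = -1×5 + 2×4 + 0 = 3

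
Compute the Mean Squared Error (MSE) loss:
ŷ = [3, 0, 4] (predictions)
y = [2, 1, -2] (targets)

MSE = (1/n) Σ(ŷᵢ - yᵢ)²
MSE = 12.67

MSE = (1/3)((3-2)² + (0-1)² + (4--2)²) = (1/3)(1 + 1 + 36) = 12.67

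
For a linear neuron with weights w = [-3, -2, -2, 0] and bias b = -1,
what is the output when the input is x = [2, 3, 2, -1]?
y = -17

y = (-3)(2) + (-2)(3) + (-2)(2) + (0)(-1) + -1 = -17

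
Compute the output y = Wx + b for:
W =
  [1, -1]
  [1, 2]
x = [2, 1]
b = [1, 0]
y = [2, 4]

Wx = [1×2 + -1×1, 1×2 + 2×1]
   = [1, 4]
y = Wx + b = [1 + 1, 4 + 0] = [2, 4]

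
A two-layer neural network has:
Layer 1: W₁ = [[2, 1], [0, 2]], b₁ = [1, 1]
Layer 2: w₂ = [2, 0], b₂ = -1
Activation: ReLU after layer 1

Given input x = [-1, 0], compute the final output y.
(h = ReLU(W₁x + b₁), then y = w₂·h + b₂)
y = -1

Layer 1 pre-activation: z₁ = [-1, 1]
After ReLU: h = [0, 1]
Layer 2 output: y = 2×0 + 0×1 + -1 = -1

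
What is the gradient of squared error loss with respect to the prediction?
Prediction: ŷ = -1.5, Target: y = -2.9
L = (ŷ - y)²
∂L/∂ŷ = 2.8

∂L/∂ŷ = 2(ŷ - y) = 2(-1.5 - -2.9) = 2(1.4) = 2.8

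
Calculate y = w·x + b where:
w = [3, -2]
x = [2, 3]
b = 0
y = 0

y = (3)(2) + (-2)(3) + 0 = 0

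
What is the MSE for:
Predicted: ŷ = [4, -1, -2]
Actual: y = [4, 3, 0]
MSE = 6.667

MSE = (1/3)((4-4)² + (-1-3)² + (-2-0)²) = (1/3)(0 + 16 + 4) = 6.667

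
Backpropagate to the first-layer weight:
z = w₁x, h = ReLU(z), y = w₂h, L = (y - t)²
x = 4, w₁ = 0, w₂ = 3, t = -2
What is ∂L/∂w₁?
∂L/∂w₁ = 0

Forward pass:
z = w₁x = 0×4 = 0
h = ReLU(0) = 0
y = w₂h = 3×0 = 0

Backward pass:
∂L/∂y = 2(y - t) = 2(0 - -2) = 4
∂y/∂h = w₂ = 3
∂h/∂z = 0 (ReLU derivative)
∂z/∂w₁ = x = 4

∂L/∂w₁ = 4 × 3 × 0 × 4 = 0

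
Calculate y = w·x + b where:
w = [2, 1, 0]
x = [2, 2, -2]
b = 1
y = 7

y = (2)(2) + (1)(2) + (0)(-2) + 1 = 7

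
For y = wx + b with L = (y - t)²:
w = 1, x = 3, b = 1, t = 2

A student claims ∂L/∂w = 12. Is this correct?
Correct

y = (1)(3) + 1 = 4
∂L/∂y = 2(y - t) = 2(4 - 2) = 4
∂y/∂w = x = 3
∂L/∂w = 4 × 3 = 12

Claimed value: 12
Correct: The correct gradient is 12.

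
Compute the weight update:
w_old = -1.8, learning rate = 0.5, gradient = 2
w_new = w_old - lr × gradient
w_new = -2.8

w_new = w - η·∂L/∂w = -1.8 - 0.5×(2) = -1.8 - (1) = -2.8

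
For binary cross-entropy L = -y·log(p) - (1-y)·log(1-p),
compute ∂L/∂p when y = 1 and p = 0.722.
∂L/∂p = -1.385

∂L/∂p = -y/p + (1-y)/(1-p) = -1/0.722 + 0 = -1.385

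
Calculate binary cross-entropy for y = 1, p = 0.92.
L = 0.08338

L = -1·log(0.92) - 0·log(0.08) = -log(0.92) = 0.08338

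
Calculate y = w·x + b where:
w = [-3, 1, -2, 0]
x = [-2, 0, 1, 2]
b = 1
y = 5

y = (-3)(-2) + (1)(0) + (-2)(1) + (0)(2) + 1 = 5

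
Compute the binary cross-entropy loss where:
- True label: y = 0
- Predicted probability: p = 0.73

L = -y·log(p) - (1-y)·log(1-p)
L = 1.309

L = -0·log(0.73) - 1·log(0.27) = -log(0.27) = 1.309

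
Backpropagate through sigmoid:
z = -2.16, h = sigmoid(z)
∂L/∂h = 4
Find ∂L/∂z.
∂L/∂z = 0.3708

σ(-2.16) = 0.1034
σ'(-2.16) = σ(-2.16)(1 - σ(-2.16)) = 0.1034 × 0.8966 = 0.09271
∂L/∂z = ∂L/∂h · σ'(z) = 4 × 0.09271 = 0.3708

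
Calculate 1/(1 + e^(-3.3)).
0.9644

sigmoid(3.3) = 1/(1 + e^(-3.3)) = 1/(1 + 0.03688) = 0.9644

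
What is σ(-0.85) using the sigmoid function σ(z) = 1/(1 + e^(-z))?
0.2994

sigmoid(-0.85) = 1/(1 + e^(0.85)) = 1/(1 + 2.34) = 0.2994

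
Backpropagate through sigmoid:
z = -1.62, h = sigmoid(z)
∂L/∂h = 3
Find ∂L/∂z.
∂L/∂z = 0.4137

σ(-1.62) = 0.1652
σ'(-1.62) = σ(-1.62)(1 - σ(-1.62)) = 0.1652 × 0.8348 = 0.1379
∂L/∂z = ∂L/∂h · σ'(z) = 3 × 0.1379 = 0.4137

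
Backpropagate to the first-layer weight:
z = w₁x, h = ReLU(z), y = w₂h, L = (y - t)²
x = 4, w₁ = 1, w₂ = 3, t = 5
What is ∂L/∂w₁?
∂L/∂w₁ = 168

Forward pass:
z = w₁x = 1×4 = 4
h = ReLU(4) = 4
y = w₂h = 3×4 = 12

Backward pass:
∂L/∂y = 2(y - t) = 2(12 - 5) = 14
∂y/∂h = w₂ = 3
∂h/∂z = 1 (ReLU derivative)
∂z/∂w₁ = x = 4

∂L/∂w₁ = 14 × 3 × 1 × 4 = 168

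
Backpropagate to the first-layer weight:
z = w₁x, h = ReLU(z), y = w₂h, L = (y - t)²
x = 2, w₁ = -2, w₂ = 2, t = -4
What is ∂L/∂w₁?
∂L/∂w₁ = 0

Forward pass:
z = w₁x = -2×2 = -4
h = ReLU(-4) = 0
y = w₂h = 2×0 = 0

Backward pass:
∂L/∂y = 2(y - t) = 2(0 - -4) = 8
∂y/∂h = w₂ = 2
∂h/∂z = 0 (ReLU derivative)
∂z/∂w₁ = x = 2

∂L/∂w₁ = 8 × 2 × 0 × 2 = 0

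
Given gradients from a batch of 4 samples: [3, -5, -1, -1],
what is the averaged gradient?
Average gradient = -1

Average = (1/4)(3 + -5 + -1 + -1) = -4/4 = -1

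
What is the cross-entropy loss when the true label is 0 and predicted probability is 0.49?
L = 0.6733

L = -0·log(0.49) - 1·log(0.51) = -log(0.51) = 0.6733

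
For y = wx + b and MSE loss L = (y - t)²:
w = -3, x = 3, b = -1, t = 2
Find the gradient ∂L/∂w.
∂L/∂w = -72

y = wx + b = (-3)(3) + -1 = -10
∂L/∂y = 2(y - t) = 2(-10 - 2) = -24
∂y/∂w = x = 3
∂L/∂w = ∂L/∂y · ∂y/∂w = -24 × 3 = -72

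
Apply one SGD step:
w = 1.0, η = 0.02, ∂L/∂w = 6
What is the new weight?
w_new = 0.88

w_new = w - η·∂L/∂w = 1.0 - 0.02×(6) = 1.0 - (0.12) = 0.88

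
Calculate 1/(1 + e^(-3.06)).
0.9552

sigmoid(3.06) = 1/(1 + e^(-3.06)) = 1/(1 + 0.04689) = 0.9552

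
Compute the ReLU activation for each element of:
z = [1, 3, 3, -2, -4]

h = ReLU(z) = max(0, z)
h = [1, 3, 3, 0, 0]

ReLU applied element-wise: max(0,1)=1, max(0,3)=3, max(0,3)=3, max(0,-2)=0, max(0,-4)=0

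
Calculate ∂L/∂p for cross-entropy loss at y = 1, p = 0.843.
∂L/∂p = -1.186

∂L/∂p = -y/p + (1-y)/(1-p) = -1/0.843 + 0 = -1.186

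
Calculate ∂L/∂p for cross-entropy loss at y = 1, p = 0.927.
∂L/∂p = -1.079

∂L/∂p = -y/p + (1-y)/(1-p) = -1/0.927 + 0 = -1.079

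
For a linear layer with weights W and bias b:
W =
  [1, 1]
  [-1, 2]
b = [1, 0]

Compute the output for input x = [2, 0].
y = [3, -2]

Wx = [1×2 + 1×0, -1×2 + 2×0]
   = [2, -2]
y = Wx + b = [2 + 1, -2 + 0] = [3, -2]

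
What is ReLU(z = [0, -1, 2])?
h = [0, 0, 2]

ReLU applied element-wise: max(0,0)=0, max(0,-1)=0, max(0,2)=2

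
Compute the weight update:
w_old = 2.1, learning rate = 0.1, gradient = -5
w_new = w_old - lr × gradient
w_new = 2.6

w_new = w - η·∂L/∂w = 2.1 - 0.1×(-5) = 2.1 - (-0.5) = 2.6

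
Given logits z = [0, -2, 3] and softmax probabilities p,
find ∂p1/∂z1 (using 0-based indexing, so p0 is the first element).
∂p1/∂z1 = 0.006337

p = softmax(z) = [0.04712, 0.006377, 0.9465]
p1 = 0.006377

∂p1/∂z1 = p1(1 - p1) = 0.006377 × (1 - 0.006377) = 0.006337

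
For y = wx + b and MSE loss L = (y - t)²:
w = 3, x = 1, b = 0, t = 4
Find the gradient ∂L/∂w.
∂L/∂w = -2

y = wx + b = (3)(1) + 0 = 3
∂L/∂y = 2(y - t) = 2(3 - 4) = -2
∂y/∂w = x = 1
∂L/∂w = ∂L/∂y · ∂y/∂w = -2 × 1 = -2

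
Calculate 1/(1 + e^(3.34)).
0.03422

sigmoid(-3.34) = 1/(1 + e^(3.34)) = 1/(1 + 28.22) = 0.03422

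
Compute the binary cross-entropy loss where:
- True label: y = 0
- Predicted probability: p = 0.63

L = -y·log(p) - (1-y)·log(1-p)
L = 0.9943

L = -0·log(0.63) - 1·log(0.37) = -log(0.37) = 0.9943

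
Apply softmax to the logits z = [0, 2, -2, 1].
p = [0.0889, 0.6572, 0.012, 0.2418]

exp(z) = [1, 7.389, 0.1353, 2.718]
Sum = 11.24
p = [0.0889, 0.6572, 0.012, 0.2418]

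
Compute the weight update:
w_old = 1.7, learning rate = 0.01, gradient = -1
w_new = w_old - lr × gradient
w_new = 1.71

w_new = w - η·∂L/∂w = 1.7 - 0.01×(-1) = 1.7 - (-0.01) = 1.71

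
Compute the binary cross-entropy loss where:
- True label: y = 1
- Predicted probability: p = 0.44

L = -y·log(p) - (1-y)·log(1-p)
L = 0.821

L = -1·log(0.44) - 0·log(0.56) = -log(0.44) = 0.821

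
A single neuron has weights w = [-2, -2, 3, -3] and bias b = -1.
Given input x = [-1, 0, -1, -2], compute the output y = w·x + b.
y = 4

y = (-2)(-1) + (-2)(0) + (3)(-1) + (-3)(-2) + -1 = 4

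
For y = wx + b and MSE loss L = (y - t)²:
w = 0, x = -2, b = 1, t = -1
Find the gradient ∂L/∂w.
∂L/∂w = -8

y = wx + b = (0)(-2) + 1 = 1
∂L/∂y = 2(y - t) = 2(1 - -1) = 4
∂y/∂w = x = -2
∂L/∂w = ∂L/∂y · ∂y/∂w = 4 × -2 = -8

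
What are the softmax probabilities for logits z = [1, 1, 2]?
p = [0.2119, 0.2119, 0.5761]

exp(z) = [2.718, 2.718, 7.389]
Sum = 12.83
p = [0.2119, 0.2119, 0.5761]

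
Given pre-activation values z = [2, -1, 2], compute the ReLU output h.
h = [2, 0, 2]

ReLU applied element-wise: max(0,2)=2, max(0,-1)=0, max(0,2)=2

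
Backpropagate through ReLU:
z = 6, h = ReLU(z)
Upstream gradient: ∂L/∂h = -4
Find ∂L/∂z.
∂L/∂z = -4

h = ReLU(6) = 6
Since z > 0: ∂h/∂z = 1
∂L/∂z = ∂L/∂h · ∂h/∂z = -4 × 1 = -4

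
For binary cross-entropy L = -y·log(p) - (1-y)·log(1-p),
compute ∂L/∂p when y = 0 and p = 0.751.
∂L/∂p = 4.016

∂L/∂p = -y/p + (1-y)/(1-p) = 0 + 1/0.249 = 4.016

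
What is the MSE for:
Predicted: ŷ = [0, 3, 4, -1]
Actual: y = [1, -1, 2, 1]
MSE = 6.25

MSE = (1/4)((0-1)² + (3--1)² + (4-2)² + (-1-1)²) = (1/4)(1 + 16 + 4 + 4) = 6.25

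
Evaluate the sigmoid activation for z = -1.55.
0.1751

sigmoid(-1.55) = 1/(1 + e^(1.55)) = 1/(1 + 4.711) = 0.1751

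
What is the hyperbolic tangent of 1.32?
0.8668

tanh(1.32) = (e^(1.32) - e^(-1.32))/(e^(1.32) + e^(-1.32)) = 0.8668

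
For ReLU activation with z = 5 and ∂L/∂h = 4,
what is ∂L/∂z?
∂L/∂z = 4

h = ReLU(5) = 5
Since z > 0: ∂h/∂z = 1
∂L/∂z = ∂L/∂h · ∂h/∂z = 4 × 1 = 4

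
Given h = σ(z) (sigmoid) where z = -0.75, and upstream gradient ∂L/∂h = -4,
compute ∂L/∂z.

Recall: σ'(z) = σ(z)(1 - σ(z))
∂L/∂z = -0.8716

σ(-0.75) = 0.3208
σ'(-0.75) = σ(-0.75)(1 - σ(-0.75)) = 0.3208 × 0.6792 = 0.2179
∂L/∂z = ∂L/∂h · σ'(z) = -4 × 0.2179 = -0.8716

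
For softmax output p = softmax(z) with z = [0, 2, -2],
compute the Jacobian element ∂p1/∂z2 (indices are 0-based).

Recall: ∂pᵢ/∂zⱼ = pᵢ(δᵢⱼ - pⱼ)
∂p1/∂z2 = -0.01376

p = softmax(z) = [0.1173, 0.8668, 0.01588]
p1 = 0.8668, p2 = 0.01588

∂p1/∂z2 = -p1 × p2 = -0.8668 × 0.01588 = -0.01376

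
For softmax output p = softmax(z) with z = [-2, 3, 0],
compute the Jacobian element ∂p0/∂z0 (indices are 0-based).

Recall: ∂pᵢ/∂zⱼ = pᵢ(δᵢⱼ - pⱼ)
∂p0/∂z0 = 0.006337

p = softmax(z) = [0.006377, 0.9465, 0.04712]
p0 = 0.006377

∂p0/∂z0 = p0(1 - p0) = 0.006377 × (1 - 0.006377) = 0.006337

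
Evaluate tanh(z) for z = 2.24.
0.9776

tanh(2.24) = (e^(2.24) - e^(-2.24))/(e^(2.24) + e^(-2.24)) = 0.9776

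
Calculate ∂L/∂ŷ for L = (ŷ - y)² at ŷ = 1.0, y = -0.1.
∂L/∂ŷ = 2.2

∂L/∂ŷ = 2(ŷ - y) = 2(1.0 - -0.1) = 2(1.1) = 2.2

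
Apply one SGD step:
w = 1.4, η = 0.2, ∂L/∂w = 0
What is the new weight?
w_new = 1.4

w_new = w - η·∂L/∂w = 1.4 - 0.2×(0) = 1.4 - (0) = 1.4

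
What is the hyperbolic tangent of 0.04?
0.03998

tanh(0.04) = (e^(0.04) - e^(-0.04))/(e^(0.04) + e^(-0.04)) = 0.03998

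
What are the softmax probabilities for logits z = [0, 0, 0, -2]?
p = [0.3189, 0.3189, 0.3189, 0.0432]

exp(z) = [1, 1, 1, 0.1353]
Sum = 3.135
p = [0.3189, 0.3189, 0.3189, 0.0432]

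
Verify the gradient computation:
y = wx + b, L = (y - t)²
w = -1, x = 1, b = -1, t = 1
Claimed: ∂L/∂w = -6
Correct

y = (-1)(1) + -1 = -2
∂L/∂y = 2(y - t) = 2(-2 - 1) = -6
∂y/∂w = x = 1
∂L/∂w = -6 × 1 = -6

Claimed value: -6
Correct: The correct gradient is -6.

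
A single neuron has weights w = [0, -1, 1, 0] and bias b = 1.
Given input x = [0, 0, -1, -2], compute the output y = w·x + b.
y = 0

y = (0)(0) + (-1)(0) + (1)(-1) + (0)(-2) + 1 = 0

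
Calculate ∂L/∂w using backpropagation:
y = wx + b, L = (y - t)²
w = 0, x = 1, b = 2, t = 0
∂L/∂w = 4

y = wx + b = (0)(1) + 2 = 2
∂L/∂y = 2(y - t) = 2(2 - 0) = 4
∂y/∂w = x = 1
∂L/∂w = ∂L/∂y · ∂y/∂w = 4 × 1 = 4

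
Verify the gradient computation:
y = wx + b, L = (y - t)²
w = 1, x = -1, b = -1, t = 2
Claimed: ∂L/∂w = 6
Incorrect

y = (1)(-1) + -1 = -2
∂L/∂y = 2(y - t) = 2(-2 - 2) = -8
∂y/∂w = x = -1
∂L/∂w = -8 × -1 = 8

Claimed value: 6
Incorrect: The correct gradient is 8.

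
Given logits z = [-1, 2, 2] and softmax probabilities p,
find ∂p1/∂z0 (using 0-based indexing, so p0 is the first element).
∂p1/∂z0 = -0.01185

p = softmax(z) = [0.02429, 0.4879, 0.4879]
p1 = 0.4879, p0 = 0.02429

∂p1/∂z0 = -p1 × p0 = -0.4879 × 0.02429 = -0.01185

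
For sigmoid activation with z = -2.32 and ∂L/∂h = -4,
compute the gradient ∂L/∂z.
∂L/∂z = -0.3259

σ(-2.32) = 0.08948
σ'(-2.32) = σ(-2.32)(1 - σ(-2.32)) = 0.08948 × 0.9105 = 0.08147
∂L/∂z = ∂L/∂h · σ'(z) = -4 × 0.08147 = -0.3259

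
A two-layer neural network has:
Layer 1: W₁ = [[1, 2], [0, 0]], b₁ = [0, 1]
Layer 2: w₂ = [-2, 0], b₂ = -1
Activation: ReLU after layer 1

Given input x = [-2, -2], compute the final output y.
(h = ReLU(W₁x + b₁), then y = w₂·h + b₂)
y = -1

Layer 1 pre-activation: z₁ = [-6, 1]
After ReLU: h = [0, 1]
Layer 2 output: y = -2×0 + 0×1 + -1 = -1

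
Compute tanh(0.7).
0.6044

tanh(0.7) = (e^(0.7) - e^(-0.7))/(e^(0.7) + e^(-0.7)) = 0.6044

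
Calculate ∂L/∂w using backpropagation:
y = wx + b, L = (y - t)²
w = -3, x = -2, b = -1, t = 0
∂L/∂w = -20

y = wx + b = (-3)(-2) + -1 = 5
∂L/∂y = 2(y - t) = 2(5 - 0) = 10
∂y/∂w = x = -2
∂L/∂w = ∂L/∂y · ∂y/∂w = 10 × -2 = -20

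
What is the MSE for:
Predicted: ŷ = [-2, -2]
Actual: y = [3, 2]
MSE = 20.5

MSE = (1/2)((-2-3)² + (-2-2)²) = (1/2)(25 + 16) = 20.5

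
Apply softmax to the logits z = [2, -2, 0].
p = [0.8668, 0.0159, 0.1173]

exp(z) = [7.389, 0.1353, 1]
Sum = 8.524
p = [0.8668, 0.0159, 0.1173]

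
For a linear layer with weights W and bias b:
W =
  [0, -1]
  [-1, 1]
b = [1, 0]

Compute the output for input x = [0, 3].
y = [-2, 3]

Wx = [0×0 + -1×3, -1×0 + 1×3]
   = [-3, 3]
y = Wx + b = [-3 + 1, 3 + 0] = [-2, 3]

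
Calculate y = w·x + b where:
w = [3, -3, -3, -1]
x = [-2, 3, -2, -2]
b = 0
y = -7

y = (3)(-2) + (-3)(3) + (-3)(-2) + (-1)(-2) + 0 = -7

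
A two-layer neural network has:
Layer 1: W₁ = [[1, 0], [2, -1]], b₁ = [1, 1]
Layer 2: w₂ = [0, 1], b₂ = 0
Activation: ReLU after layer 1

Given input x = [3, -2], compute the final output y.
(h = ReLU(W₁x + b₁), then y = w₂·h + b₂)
y = 9

Layer 1 pre-activation: z₁ = [4, 9]
After ReLU: h = [4, 9]
Layer 2 output: y = 0×4 + 1×9 + 0 = 9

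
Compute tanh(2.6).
0.989

tanh(2.6) = (e^(2.6) - e^(-2.6))/(e^(2.6) + e^(-2.6)) = 0.989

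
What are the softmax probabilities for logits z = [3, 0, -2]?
p = [0.9465, 0.0471, 0.0064]

exp(z) = [20.09, 1, 0.1353]
Sum = 21.22
p = [0.9465, 0.0471, 0.0064]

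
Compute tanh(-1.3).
-0.8617

tanh(-1.3) = (e^(-1.3) - e^(1.3))/(e^(-1.3) + e^(1.3)) = -0.8617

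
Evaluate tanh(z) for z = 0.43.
0.4053

tanh(0.43) = (e^(0.43) - e^(-0.43))/(e^(0.43) + e^(-0.43)) = 0.4053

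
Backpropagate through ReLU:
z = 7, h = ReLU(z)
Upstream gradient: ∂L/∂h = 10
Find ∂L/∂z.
∂L/∂z = 10

h = ReLU(7) = 7
Since z > 0: ∂h/∂z = 1
∂L/∂z = ∂L/∂h · ∂h/∂z = 10 × 1 = 10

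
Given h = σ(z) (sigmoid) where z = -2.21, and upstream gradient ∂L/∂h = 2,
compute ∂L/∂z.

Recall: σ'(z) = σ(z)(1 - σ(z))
∂L/∂z = 0.1782

σ(-2.21) = 0.09886
σ'(-2.21) = σ(-2.21)(1 - σ(-2.21)) = 0.09886 × 0.9011 = 0.08908
∂L/∂z = ∂L/∂h · σ'(z) = 2 × 0.08908 = 0.1782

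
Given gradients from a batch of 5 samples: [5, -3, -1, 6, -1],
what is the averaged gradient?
Average gradient = 1.2

Average = (1/5)(5 + -3 + -1 + 6 + -1) = 6/5 = 1.2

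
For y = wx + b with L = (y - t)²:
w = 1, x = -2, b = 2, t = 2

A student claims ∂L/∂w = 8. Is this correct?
Correct

y = (1)(-2) + 2 = 0
∂L/∂y = 2(y - t) = 2(0 - 2) = -4
∂y/∂w = x = -2
∂L/∂w = -4 × -2 = 8

Claimed value: 8
Correct: The correct gradient is 8.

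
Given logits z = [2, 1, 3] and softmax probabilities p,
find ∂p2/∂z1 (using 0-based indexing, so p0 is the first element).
∂p2/∂z1 = -0.05989

p = softmax(z) = [0.2447, 0.09003, 0.6652]
p2 = 0.6652, p1 = 0.09003

∂p2/∂z1 = -p2 × p1 = -0.6652 × 0.09003 = -0.05989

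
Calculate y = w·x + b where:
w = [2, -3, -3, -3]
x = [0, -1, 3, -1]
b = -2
y = -5

y = (2)(0) + (-3)(-1) + (-3)(3) + (-3)(-1) + -2 = -5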